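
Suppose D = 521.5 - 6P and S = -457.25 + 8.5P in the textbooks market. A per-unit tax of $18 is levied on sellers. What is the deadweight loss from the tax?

Pre-tax equilibrium: P* = 67.5, Q* = 116.5.
Tax on sellers shifts supply to S = -457.25 + 8.5(P − 18) = -610.25 + 8.5P.
521.5 - 6P = -610.25 + 8.5P gives buyer price Pb = 4527/58; sellers receive Ps = 4527/58 − 18 = 3483/58.
New quantity: Q = 521.5 − 6(4527/58) = 3085/58.
DWL = ½ × 18 × (116.5 − 3085/58) = 16524/29.

Deadweight loss = 16524/29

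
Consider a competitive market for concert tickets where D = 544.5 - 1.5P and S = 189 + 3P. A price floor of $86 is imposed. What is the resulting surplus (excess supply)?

Surplus = 31.5

Equilibrium price would be P* = 79, so the floor at 86 binds.
At P = 86: D = 415.5, S = 447.
Surplus = 447 − 415.5 = 31.5.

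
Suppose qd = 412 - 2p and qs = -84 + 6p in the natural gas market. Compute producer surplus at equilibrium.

Equilibrium: 412 - 2p = -84 + 6p gives p* = 62, q* = 288.
Supply starts at p = 14 (where qs = 0).
PS = ½(62 − 14)(288) = 6912.

Producer surplus = 6912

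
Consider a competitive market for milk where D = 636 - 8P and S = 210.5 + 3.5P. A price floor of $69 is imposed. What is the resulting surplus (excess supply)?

Surplus = 368

Equilibrium price would be P* = 37, so the floor at 69 binds.
At P = 69: D = 84, S = 452.
Surplus = 452 − 84 = 368.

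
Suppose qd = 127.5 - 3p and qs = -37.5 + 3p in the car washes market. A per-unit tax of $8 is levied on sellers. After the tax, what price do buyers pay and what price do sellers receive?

Pre-tax equilibrium: p* = 27.5, q* = 45.
Tax on sellers shifts supply to qs = -37.5 + 3(p − 8) = -61.5 + 3p.
127.5 - 3p = -61.5 + 3p gives buyer price pb = 31.5; sellers receive ps = 31.5 − 8 = 23.5.
New quantity: q = 127.5 − 3(31.5) = 33.

Buyers pay $31.5, sellers receive $23.5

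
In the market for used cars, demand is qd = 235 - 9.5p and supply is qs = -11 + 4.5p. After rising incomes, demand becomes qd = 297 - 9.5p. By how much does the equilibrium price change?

Original equilibrium: p* = 123/7, q* = 953/14.
New equilibrium: 297 - 9.5p = -11 + 4.5p, so 308 = 14p and p' = 22; q' = 297 − 9.5(22) = 88.
Change in price: 22 − 123/7 = 31/7.

Δp = 31/7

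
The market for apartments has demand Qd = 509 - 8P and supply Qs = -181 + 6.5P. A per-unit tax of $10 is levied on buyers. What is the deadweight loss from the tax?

Pre-tax equilibrium: P* = 1380/29, Q* = 3721/29.
Tax on buyers shifts demand to Qd = 509 − 8(P + 10) = 429 - 8P.
429 - 8P = -181 + 6.5P gives seller price Ps = 1220/29; buyers pay Pb = 1220/29 + 10 = 1510/29.
New quantity: Q = 509 − 8(1510/29) = 2681/29.
DWL = ½ × 10 × (3721/29 − 2681/29) = 5200/29.

Deadweight loss = 5200/29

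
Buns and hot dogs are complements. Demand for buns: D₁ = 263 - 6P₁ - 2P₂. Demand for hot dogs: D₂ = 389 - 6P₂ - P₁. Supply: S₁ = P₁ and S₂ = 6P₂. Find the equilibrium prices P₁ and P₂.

P₁ = 29, P₂ = 30

Market 1: 263 - 6P₁ - 2P₂ = P₁ → 7P₁ + 2P₂ = 263.
Market 2: 12P₂ + P₁ = 389.
Eliminating P₂: 12×(1) − 2×(2) gives 82P₁ = 2378, so P₁ = 29.
Back-substitute into (2): P₂ = (389 − 1×29) / 12 = 30.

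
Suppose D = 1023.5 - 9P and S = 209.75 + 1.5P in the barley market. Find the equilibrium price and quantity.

P* = 77.5, Q* = 326

Set D = S: 1023.5 - 9P = 209.75 + 1.5P.
813.75 = 10.5P, so P* = 77.5.
Q* = 1023.5 − 9(77.5) = 326.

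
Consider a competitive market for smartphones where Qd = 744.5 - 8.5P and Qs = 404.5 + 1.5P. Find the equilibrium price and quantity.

P* = 34, Q* = 455.5

Set Qd = Qs: 744.5 - 8.5P = 404.5 + 1.5P.
340 = 10P, so P* = 34.
Q* = 744.5 − 8.5(34) = 455.5.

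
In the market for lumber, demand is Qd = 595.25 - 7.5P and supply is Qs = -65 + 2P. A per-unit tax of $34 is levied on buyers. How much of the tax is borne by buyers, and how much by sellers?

Pre-tax equilibrium: P* = 69.5, Q* = 74.
Tax on buyers shifts demand to Qd = 595.25 − 7.5(P + 34) = 340.25 - 7.5P.
340.25 - 7.5P = -65 + 2P gives seller price Ps = 1621/38; buyers pay Pb = 1621/38 + 34 = 2913/38.
New quantity: Q = 595.25 − 7.5(2913/38) = 386/19.
Buyer burden = 2913/38 − 69.5 = 136/19; seller burden = 69.5 − 1621/38 = 510/19.

Buyers bear 136/19, sellers bear 510/19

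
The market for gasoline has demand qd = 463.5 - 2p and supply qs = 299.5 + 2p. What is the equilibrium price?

p* = 41

Set qd = qs: 463.5 - 2p = 299.5 + 2p.
164 = 4p, so p* = 41.
q* = 463.5 − 2(41) = 381.5.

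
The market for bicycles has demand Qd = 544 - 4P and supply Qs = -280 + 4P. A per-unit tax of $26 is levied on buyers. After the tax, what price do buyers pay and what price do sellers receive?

Pre-tax equilibrium: P* = 103, Q* = 132.
Tax on buyers shifts demand to Qd = 544 − 4(P + 26) = 440 - 4P.
440 - 4P = -280 + 4P gives seller price Ps = 90; buyers pay Pb = 90 + 26 = 116.
New quantity: Q = 544 − 4(116) = 80.

Buyers pay $116, sellers receive $90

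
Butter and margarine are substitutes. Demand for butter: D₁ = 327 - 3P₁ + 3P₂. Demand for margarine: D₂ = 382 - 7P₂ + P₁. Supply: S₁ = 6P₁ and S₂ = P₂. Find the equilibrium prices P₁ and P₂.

P₁ = 1254/23, P₂ = 1255/23

Market 1: 327 - 3P₁ + 3P₂ = 6P₁ → 9P₁ - 3P₂ = 327.
Market 2: 8P₂ - P₁ = 382.
Eliminating P₂: 8×(1) + 3×(2) gives 69P₁ = 3762, so P₁ = 1254/23.
Back-substitute into (2): P₂ = (382 + 1×1254/23) / 8 = 1255/23.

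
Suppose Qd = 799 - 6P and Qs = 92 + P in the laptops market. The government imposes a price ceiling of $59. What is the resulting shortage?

Equilibrium price would be P* = 101, so the ceiling at 59 binds.
At P = 59: Qd = 799 − 6(59) = 445, Qs = 92 + 1(59) = 151.
Shortage = 445 − 151 = 294.

Shortage = 294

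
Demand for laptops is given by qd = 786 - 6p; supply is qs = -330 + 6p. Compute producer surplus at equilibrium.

Equilibrium: 786 - 6p = -330 + 6p gives p* = 93, q* = 228.
Supply starts at p = 55 (where qs = 0).
PS = ½(93 − 55)(228) = 4332.

Producer surplus = 4332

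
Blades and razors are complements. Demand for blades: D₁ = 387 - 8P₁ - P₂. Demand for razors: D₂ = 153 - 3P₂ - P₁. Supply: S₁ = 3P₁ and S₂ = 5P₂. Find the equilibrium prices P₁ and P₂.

Market 1: 387 - 8P₁ - P₂ = 3P₁ → 11P₁ + P₂ = 387.
Market 2: 8P₂ + P₁ = 153.
Eliminating P₂: 8×(1) − 1×(2) gives 87P₁ = 2943, so P₁ = 981/29.
Back-substitute into (2): P₂ = (153 − 1×981/29) / 8 = 432/29.

P₁ = 981/29, P₂ = 432/29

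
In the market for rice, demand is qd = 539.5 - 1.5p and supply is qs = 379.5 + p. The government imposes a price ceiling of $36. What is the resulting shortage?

Shortage = 70

Equilibrium price would be p* = 64, so the ceiling at 36 binds.
At p = 36: qd = 539.5 − 1.5(36) = 485.5, qs = 379.5 + 1(36) = 415.5.
Shortage = 485.5 − 415.5 = 70.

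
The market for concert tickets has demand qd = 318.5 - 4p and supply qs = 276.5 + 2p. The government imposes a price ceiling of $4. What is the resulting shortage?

Equilibrium price would be p* = 7, so the ceiling at 4 binds.
At p = 4: qd = 318.5 − 4(4) = 302.5, qs = 276.5 + 2(4) = 284.5.
Shortage = 302.5 − 284.5 = 18.

Shortage = 18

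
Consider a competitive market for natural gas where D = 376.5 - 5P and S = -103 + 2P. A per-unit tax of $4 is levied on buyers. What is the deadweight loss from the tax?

Pre-tax equilibrium: P* = 68.5, Q* = 34.
Tax on buyers shifts demand to D = 376.5 − 5(P + 4) = 356.5 - 5P.
356.5 - 5P = -103 + 2P gives seller price Ps = 919/14; buyers pay Pb = 919/14 + 4 = 975/14.
New quantity: Q = 376.5 − 5(975/14) = 198/7.
DWL = ½ × 4 × (34 − 198/7) = 80/7.

Deadweight loss = 80/7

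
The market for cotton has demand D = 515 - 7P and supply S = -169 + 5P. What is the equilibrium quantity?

Set D = S: 515 - 7P = -169 + 5P.
684 = 12P, so P* = 57.
Q* = 515 − 7(57) = 116.

Q* = 116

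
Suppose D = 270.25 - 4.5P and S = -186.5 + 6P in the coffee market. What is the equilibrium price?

Set D = S: 270.25 - 4.5P = -186.5 + 6P.
456.75 = 10.5P, so P* = 43.5.
Q* = 270.25 − 4.5(43.5) = 74.5.

P* = 43.5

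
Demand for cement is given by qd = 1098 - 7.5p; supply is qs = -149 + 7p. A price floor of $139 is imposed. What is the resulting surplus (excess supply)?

Surplus = 768.5

Equilibrium price would be p* = 86, so the floor at 139 binds.
At p = 139: qd = 55.5, qs = 824.
Surplus = 824 − 55.5 = 768.5.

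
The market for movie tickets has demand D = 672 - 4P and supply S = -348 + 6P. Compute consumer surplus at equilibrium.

Consumer surplus = 8712

Equilibrium: 672 - 4P = -348 + 6P gives P* = 102, Q* = 264.
Demand choke price (D = 0): P = 168.
CS = ½(168 − 102)(264) = 8712.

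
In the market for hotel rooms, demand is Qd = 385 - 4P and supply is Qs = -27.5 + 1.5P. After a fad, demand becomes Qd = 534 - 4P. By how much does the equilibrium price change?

ΔP = 298/11

Original equilibrium: P* = 75, Q* = 85.
New equilibrium: 534 - 4P = -27.5 + 1.5P, so 561.5 = 5.5P and P' = 1123/11; Q' = 534 − 4(1123/11) = 1382/11.
Change in price: 1123/11 − 75 = 298/11.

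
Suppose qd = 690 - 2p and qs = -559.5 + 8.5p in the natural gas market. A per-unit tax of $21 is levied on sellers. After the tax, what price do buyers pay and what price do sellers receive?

Buyers pay $136, sellers receive $115

Pre-tax equilibrium: p* = 119, q* = 452.
Tax on sellers shifts supply to qs = -559.5 + 8.5(p − 21) = -738 + 8.5p.
690 - 2p = -738 + 8.5p gives buyer price pb = 136; sellers receive ps = 136 − 21 = 115.
New quantity: q = 690 − 2(136) = 418.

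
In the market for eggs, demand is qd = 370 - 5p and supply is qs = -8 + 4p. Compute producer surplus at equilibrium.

Equilibrium: 370 - 5p = -8 + 4p gives p* = 42, q* = 160.
Supply starts at p = 2 (where qs = 0).
PS = ½(42 − 2)(160) = 3200.

Producer surplus = 3200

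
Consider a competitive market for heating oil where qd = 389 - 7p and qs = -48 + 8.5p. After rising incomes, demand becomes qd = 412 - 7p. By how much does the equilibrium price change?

Original equilibrium: p* = 874/31, q* = 5941/31.
New equilibrium: 412 - 7p = -48 + 8.5p, so 460 = 15.5p and p' = 920/31; q' = 412 − 7(920/31) = 6332/31.
Change in price: 920/31 − 874/31 = 46/31.

Δp = 46/31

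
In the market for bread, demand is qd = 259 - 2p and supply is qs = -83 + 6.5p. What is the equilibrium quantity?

q* = 3035/17

Set qd = qs: 259 - 2p = -83 + 6.5p.
342 = 8.5p, so p* = 684/17.
q* = 259 − 2(684/17) = 3035/17.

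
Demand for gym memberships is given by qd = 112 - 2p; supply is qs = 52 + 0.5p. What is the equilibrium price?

Set qd = qs: 112 - 2p = 52 + 0.5p.
60 = 2.5p, so p* = 24.
q* = 112 − 2(24) = 64.

p* = 24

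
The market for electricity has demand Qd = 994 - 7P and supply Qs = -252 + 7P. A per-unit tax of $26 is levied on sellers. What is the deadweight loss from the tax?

Deadweight loss = 1183

Pre-tax equilibrium: P* = 89, Q* = 371.
Tax on sellers shifts supply to Qs = -252 + 7(P − 26) = -434 + 7P.
994 - 7P = -434 + 7P gives buyer price Pb = 102; sellers receive Ps = 102 − 26 = 76.
New quantity: Q = 994 − 7(102) = 280.
DWL = ½ × 26 × (371 − 280) = 1183.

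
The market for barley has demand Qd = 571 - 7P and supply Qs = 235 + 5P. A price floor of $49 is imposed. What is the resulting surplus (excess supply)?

Surplus = 252

Equilibrium price would be P* = 28, so the floor at 49 binds.
At P = 49: Qd = 228, Qs = 480.
Surplus = 480 − 228 = 252.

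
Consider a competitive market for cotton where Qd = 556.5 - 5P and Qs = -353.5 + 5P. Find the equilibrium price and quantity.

Set Qd = Qs: 556.5 - 5P = -353.5 + 5P.
910 = 10P, so P* = 91.
Q* = 556.5 − 5(91) = 101.5.

P* = 91, Q* = 101.5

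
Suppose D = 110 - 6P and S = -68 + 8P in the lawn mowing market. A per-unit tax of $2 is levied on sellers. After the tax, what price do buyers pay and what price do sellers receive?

Buyers pay 97/7, sellers receive 83/7

Pre-tax equilibrium: P* = 89/7, Q* = 236/7.
Tax on sellers shifts supply to S = -68 + 8(P − 2) = -84 + 8P.
110 - 6P = -84 + 8P gives buyer price Pb = 97/7; sellers receive Ps = 97/7 − 2 = 83/7.
New quantity: Q = 110 − 6(97/7) = 188/7.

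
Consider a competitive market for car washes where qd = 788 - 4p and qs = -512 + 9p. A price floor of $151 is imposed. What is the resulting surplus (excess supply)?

Equilibrium price would be p* = 100, so the floor at 151 binds.
At p = 151: qd = 184, qs = 847.
Surplus = 847 − 184 = 663.

Surplus = 663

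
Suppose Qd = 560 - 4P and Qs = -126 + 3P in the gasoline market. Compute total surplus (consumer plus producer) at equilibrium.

Equilibrium: 560 - 4P = -126 + 3P gives P* = 98, Q* = 168.
Demand choke price: P = 140; supply starts at P = 42.
CS = ½(140 − 98)(168) = 3528; PS = ½(98 − 42)(168) = 4704.

Total surplus = 8232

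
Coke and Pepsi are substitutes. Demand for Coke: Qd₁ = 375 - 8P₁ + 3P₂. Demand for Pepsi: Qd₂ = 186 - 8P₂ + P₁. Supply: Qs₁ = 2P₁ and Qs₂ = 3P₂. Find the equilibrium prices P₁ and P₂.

P₁ = 4683/107, P₂ = 2235/107

Market 1: 375 - 8P₁ + 3P₂ = 2P₁ → 10P₁ - 3P₂ = 375.
Market 2: 11P₂ - P₁ = 186.
Eliminating P₂: 11×(1) + 3×(2) gives 107P₁ = 4683, so P₁ = 4683/107.
Back-substitute into (2): P₂ = (186 + 1×4683/107) / 11 = 2235/107.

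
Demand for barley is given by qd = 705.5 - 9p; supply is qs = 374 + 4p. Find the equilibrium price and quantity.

p* = 25.5, q* = 476

Set qd = qs: 705.5 - 9p = 374 + 4p.
331.5 = 13p, so p* = 25.5.
q* = 705.5 − 9(25.5) = 476.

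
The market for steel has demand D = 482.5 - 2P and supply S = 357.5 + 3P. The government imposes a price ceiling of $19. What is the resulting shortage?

Shortage = 30

Equilibrium price would be P* = 25, so the ceiling at 19 binds.
At P = 19: D = 482.5 − 2(19) = 444.5, S = 357.5 + 3(19) = 414.5.
Shortage = 444.5 − 414.5 = 30.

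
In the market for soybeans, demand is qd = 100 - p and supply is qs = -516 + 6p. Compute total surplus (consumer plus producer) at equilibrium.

Equilibrium: 100 - p = -516 + 6p gives p* = 88, q* = 12.
Demand choke price: p = 100; supply starts at p = 86.
CS = ½(100 − 88)(12) = 72; PS = ½(88 − 86)(12) = 12.

Total surplus = 84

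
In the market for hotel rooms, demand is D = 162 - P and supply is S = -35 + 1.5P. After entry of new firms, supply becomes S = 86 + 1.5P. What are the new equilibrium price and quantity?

P' = 30.4, Q' = 131.6

Original equilibrium: P* = 78.8, Q* = 83.2.
New equilibrium: 162 - P = 86 + 1.5P, so 76 = 2.5P and P' = 30.4; Q' = 162 − 1(30.4) = 131.6.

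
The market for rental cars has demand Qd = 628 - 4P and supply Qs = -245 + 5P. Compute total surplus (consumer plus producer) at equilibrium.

Total surplus = 12960

Equilibrium: 628 - 4P = -245 + 5P gives P* = 97, Q* = 240.
Demand choke price: P = 157; supply starts at P = 49.
CS = ½(157 − 97)(240) = 7200; PS = ½(97 − 49)(240) = 5760.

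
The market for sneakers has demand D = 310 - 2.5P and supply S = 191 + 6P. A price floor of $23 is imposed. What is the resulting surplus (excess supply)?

Surplus = 76.5

Equilibrium price would be P* = 14, so the floor at 23 binds.
At P = 23: D = 252.5, S = 329.
Surplus = 329 − 252.5 = 76.5.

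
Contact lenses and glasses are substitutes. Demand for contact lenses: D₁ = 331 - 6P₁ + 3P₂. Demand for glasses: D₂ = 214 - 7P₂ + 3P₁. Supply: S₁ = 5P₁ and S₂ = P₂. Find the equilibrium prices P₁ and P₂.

Market 1: 331 - 6P₁ + 3P₂ = 5P₁ → 11P₁ - 3P₂ = 331.
Market 2: 8P₂ - 3P₁ = 214.
Eliminating P₂: 8×(1) + 3×(2) gives 79P₁ = 3290, so P₁ = 3290/79.
Back-substitute into (2): P₂ = (214 + 3×3290/79) / 8 = 3347/79.

P₁ = 3290/79, P₂ = 3347/79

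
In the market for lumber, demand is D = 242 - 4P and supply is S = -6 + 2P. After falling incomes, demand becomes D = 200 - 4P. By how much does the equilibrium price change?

ΔP = -7

Original equilibrium: P* = 124/3, Q* = 230/3.
New equilibrium: 200 - 4P = -6 + 2P, so 206 = 6P and P' = 103/3; Q' = 200 − 4(103/3) = 188/3.
Change in price: 103/3 − 124/3 = -7.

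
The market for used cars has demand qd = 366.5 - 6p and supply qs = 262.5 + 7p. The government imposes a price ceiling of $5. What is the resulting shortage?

Shortage = 39

Equilibrium price would be p* = 8, so the ceiling at 5 binds.
At p = 5: qd = 366.5 − 6(5) = 336.5, qs = 262.5 + 7(5) = 297.5.
Shortage = 336.5 − 297.5 = 39.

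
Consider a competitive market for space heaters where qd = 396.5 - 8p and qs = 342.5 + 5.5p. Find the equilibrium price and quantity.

p* = 4, q* = 364.5

Set qd = qs: 396.5 - 8p = 342.5 + 5.5p.
54 = 13.5p, so p* = 4.
q* = 396.5 − 8(4) = 364.5.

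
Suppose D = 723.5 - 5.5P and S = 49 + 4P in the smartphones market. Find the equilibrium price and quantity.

P* = 71, Q* = 333

Set D = S: 723.5 - 5.5P = 49 + 4P.
674.5 = 9.5P, so P* = 71.
Q* = 723.5 − 5.5(71) = 333.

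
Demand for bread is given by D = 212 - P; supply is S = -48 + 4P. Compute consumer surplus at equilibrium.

Consumer surplus = 12800

Equilibrium: 212 - P = -48 + 4P gives P* = 52, Q* = 160.
Demand choke price (D = 0): P = 212.
CS = ½(212 − 52)(160) = 12800.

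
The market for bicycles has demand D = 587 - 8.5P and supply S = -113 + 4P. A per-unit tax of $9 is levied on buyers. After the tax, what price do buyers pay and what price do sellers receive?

Pre-tax equilibrium: P* = 56, Q* = 111.
Tax on buyers shifts demand to D = 587 − 8.5(P + 9) = 510.5 - 8.5P.
510.5 - 8.5P = -113 + 4P gives seller price Ps = 49.88; buyers pay Pb = 49.88 + 9 = 58.88.
New quantity: Q = 587 − 8.5(58.88) = 86.52.

Buyers pay $58.88, sellers receive $49.88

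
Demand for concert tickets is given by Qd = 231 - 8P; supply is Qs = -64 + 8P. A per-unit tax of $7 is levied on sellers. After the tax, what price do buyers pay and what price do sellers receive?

Pre-tax equilibrium: P* = 18.4375, Q* = 83.5.
Tax on sellers shifts supply to Qs = -64 + 8(P − 7) = -120 + 8P.
231 - 8P = -120 + 8P gives buyer price Pb = 21.9375; sellers receive Ps = 21.9375 − 7 = 14.9375.
New quantity: Q = 231 − 8(21.9375) = 55.5.

Buyers pay $21.9375, sellers receive $14.9375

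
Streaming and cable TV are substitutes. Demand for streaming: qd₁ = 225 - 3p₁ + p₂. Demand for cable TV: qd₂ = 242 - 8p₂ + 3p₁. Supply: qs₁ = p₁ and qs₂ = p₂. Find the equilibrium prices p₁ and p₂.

Market 1: 225 - 3p₁ + p₂ = p₁ → 4p₁ - p₂ = 225.
Market 2: 9p₂ - 3p₁ = 242.
Eliminating p₂: 9×(1) + 1×(2) gives 33p₁ = 2267, so p₁ = 2267/33.
Back-substitute into (2): p₂ = (242 + 3×2267/33) / 9 = 1643/33.

p₁ = 2267/33, p₂ = 1643/33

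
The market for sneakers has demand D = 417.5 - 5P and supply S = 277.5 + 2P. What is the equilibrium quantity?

Q* = 317.5

Set D = S: 417.5 - 5P = 277.5 + 2P.
140 = 7P, so P* = 20.
Q* = 417.5 − 5(20) = 317.5.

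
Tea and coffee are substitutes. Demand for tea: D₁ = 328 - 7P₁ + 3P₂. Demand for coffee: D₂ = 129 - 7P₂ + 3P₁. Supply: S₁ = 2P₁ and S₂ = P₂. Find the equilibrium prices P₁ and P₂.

P₁ = 3011/63, P₂ = 715/21

Market 1: 328 - 7P₁ + 3P₂ = 2P₁ → 9P₁ - 3P₂ = 328.
Market 2: 8P₂ - 3P₁ = 129.
Eliminating P₂: 8×(1) + 3×(2) gives 63P₁ = 3011, so P₁ = 3011/63.
Back-substitute into (2): P₂ = (129 + 3×3011/63) / 8 = 715/21.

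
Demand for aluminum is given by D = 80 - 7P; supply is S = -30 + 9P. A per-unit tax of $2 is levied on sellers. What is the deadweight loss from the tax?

Deadweight loss = 7.875

Pre-tax equilibrium: P* = 6.875, Q* = 31.875.
Tax on sellers shifts supply to S = -30 + 9(P − 2) = -48 + 9P.
80 - 7P = -48 + 9P gives buyer price Pb = 8; sellers receive Ps = 8 − 2 = 6.
New quantity: Q = 80 − 7(8) = 24.
DWL = ½ × 2 × (31.875 − 24) = 7.875.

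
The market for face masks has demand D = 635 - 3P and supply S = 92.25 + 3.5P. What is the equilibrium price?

Set D = S: 635 - 3P = 92.25 + 3.5P.
542.75 = 6.5P, so P* = 83.5.
Q* = 635 − 3(83.5) = 384.5.

P* = 83.5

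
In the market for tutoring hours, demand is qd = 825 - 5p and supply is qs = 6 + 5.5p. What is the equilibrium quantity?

Set qd = qs: 825 - 5p = 6 + 5.5p.
819 = 10.5p, so p* = 78.
q* = 825 − 5(78) = 435.

q* = 435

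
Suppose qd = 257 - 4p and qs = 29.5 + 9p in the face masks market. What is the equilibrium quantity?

Set qd = qs: 257 - 4p = 29.5 + 9p.
227.5 = 13p, so p* = 17.5.
q* = 257 − 4(17.5) = 187.

q* = 187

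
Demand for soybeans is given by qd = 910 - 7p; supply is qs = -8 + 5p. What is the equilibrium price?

p* = 76.5

Set qd = qs: 910 - 7p = -8 + 5p.
918 = 12p, so p* = 76.5.
q* = 910 − 7(76.5) = 374.5.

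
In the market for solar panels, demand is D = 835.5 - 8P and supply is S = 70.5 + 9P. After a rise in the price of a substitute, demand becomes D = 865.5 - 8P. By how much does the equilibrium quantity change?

ΔQ = 270/17

Original equilibrium: P* = 45, Q* = 475.5.
New equilibrium: 865.5 - 8P = 70.5 + 9P, so 795 = 17P and P' = 795/17; Q' = 865.5 − 8(795/17) = 16707/34.
Change in quantity: 16707/34 − 475.5 = 270/17.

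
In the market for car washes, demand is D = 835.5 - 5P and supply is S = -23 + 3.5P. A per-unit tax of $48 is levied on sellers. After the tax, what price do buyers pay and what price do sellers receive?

Pre-tax equilibrium: P* = 101, Q* = 330.5.
Tax on sellers shifts supply to S = -23 + 3.5(P − 48) = -191 + 3.5P.
835.5 - 5P = -191 + 3.5P gives buyer price Pb = 2053/17; sellers receive Ps = 2053/17 − 48 = 1237/17.
New quantity: Q = 835.5 − 5(2053/17) = 7877/34.

Buyers pay 2053/17, sellers receive 1237/17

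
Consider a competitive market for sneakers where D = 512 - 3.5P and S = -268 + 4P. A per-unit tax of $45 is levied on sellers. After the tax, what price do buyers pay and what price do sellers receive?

Pre-tax equilibrium: P* = 104, Q* = 148.
Tax on sellers shifts supply to S = -268 + 4(P − 45) = -448 + 4P.
512 - 3.5P = -448 + 4P gives buyer price Pb = 128; sellers receive Ps = 128 − 45 = 83.
New quantity: Q = 512 − 3.5(128) = 64.

Buyers pay $128, sellers receive $83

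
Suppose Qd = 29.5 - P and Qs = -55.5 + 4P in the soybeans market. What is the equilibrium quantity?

Q* = 12.5

Set Qd = Qs: 29.5 - P = -55.5 + 4P.
85 = 5P, so P* = 17.
Q* = 29.5 − 1(17) = 12.5.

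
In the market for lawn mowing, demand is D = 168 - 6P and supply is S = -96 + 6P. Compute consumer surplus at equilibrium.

Equilibrium: 168 - 6P = -96 + 6P gives P* = 22, Q* = 36.
Demand choke price (D = 0): P = 28.
CS = ½(28 − 22)(36) = 108.

Consumer surplus = 108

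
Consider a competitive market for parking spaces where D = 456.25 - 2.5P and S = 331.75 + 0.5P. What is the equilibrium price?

P* = 41.5

Set D = S: 456.25 - 2.5P = 331.75 + 0.5P.
124.5 = 3P, so P* = 41.5.
Q* = 456.25 − 2.5(41.5) = 352.5.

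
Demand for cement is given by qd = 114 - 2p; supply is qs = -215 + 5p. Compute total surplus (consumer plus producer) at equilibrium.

Total surplus = 140

Equilibrium: 114 - 2p = -215 + 5p gives p* = 47, q* = 20.
Demand choke price: p = 57; supply starts at p = 43.
CS = ½(57 − 47)(20) = 100; PS = ½(47 − 43)(20) = 40.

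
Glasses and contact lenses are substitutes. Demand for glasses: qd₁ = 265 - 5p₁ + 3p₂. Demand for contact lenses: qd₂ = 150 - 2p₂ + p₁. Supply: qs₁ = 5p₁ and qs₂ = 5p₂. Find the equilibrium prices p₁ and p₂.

Market 1: 265 - 5p₁ + 3p₂ = 5p₁ → 10p₁ - 3p₂ = 265.
Market 2: 7p₂ - p₁ = 150.
Eliminating p₂: 7×(1) + 3×(2) gives 67p₁ = 2305, so p₁ = 2305/67.
Back-substitute into (2): p₂ = (150 + 1×2305/67) / 7 = 1765/67.

p₁ = 2305/67, p₂ = 1765/67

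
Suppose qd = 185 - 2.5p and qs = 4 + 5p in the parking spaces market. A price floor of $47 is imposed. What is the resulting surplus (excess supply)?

Equilibrium price would be p* = 362/15, so the floor at 47 binds.
At p = 47: qd = 67.5, qs = 239.
Surplus = 239 − 67.5 = 171.5.

Surplus = 171.5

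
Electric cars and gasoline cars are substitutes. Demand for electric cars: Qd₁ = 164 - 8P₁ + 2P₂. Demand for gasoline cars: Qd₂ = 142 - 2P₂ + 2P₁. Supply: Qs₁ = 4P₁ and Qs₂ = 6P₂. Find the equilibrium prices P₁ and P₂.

Market 1: 164 - 8P₁ + 2P₂ = 4P₁ → 12P₁ - 2P₂ = 164.
Market 2: 8P₂ - 2P₁ = 142.
Eliminating P₂: 8×(1) + 2×(2) gives 92P₁ = 1596, so P₁ = 399/23.
Back-substitute into (2): P₂ = (142 + 2×399/23) / 8 = 508/23.

P₁ = 399/23, P₂ = 508/23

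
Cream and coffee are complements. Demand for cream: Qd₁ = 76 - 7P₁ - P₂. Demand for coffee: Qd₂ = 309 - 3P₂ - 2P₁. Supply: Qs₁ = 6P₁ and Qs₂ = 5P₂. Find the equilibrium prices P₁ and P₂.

Market 1: 76 - 7P₁ - P₂ = 6P₁ → 13P₁ + P₂ = 76.
Market 2: 8P₂ + 2P₁ = 309.
Eliminating P₂: 8×(1) − 1×(2) gives 102P₁ = 299, so P₁ = 299/102.
Back-substitute into (2): P₂ = (309 − 2×299/102) / 8 = 3865/102.

P₁ = 299/102, P₂ = 3865/102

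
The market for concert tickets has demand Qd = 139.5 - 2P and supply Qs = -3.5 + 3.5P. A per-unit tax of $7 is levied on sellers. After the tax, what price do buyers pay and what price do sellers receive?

Pre-tax equilibrium: P* = 26, Q* = 87.5.
Tax on sellers shifts supply to Qs = -3.5 + 3.5(P − 7) = -28 + 3.5P.
139.5 - 2P = -28 + 3.5P gives buyer price Pb = 335/11; sellers receive Ps = 335/11 − 7 = 258/11.
New quantity: Q = 139.5 − 2(335/11) = 1729/22.

Buyers pay 335/11, sellers receive 258/11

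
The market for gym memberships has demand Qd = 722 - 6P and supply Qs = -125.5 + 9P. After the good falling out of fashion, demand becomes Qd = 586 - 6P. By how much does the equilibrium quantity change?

Original equilibrium: P* = 56.5, Q* = 383.
New equilibrium: 586 - 6P = -125.5 + 9P, so 711.5 = 15P and P' = 1423/30; Q' = 586 − 6(1423/30) = 301.4.
Change in quantity: 301.4 − 383 = -81.6.

ΔQ = -81.6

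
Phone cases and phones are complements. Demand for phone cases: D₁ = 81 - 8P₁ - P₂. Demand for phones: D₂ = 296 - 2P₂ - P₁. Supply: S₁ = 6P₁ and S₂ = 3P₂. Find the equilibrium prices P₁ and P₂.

Market 1: 81 - 8P₁ - P₂ = 6P₁ → 14P₁ + P₂ = 81.
Market 2: 5P₂ + P₁ = 296.
Eliminating P₂: 5×(1) − 1×(2) gives 69P₁ = 109, so P₁ = 109/69.
Back-substitute into (2): P₂ = (296 − 1×109/69) / 5 = 4063/69.

P₁ = 109/69, P₂ = 4063/69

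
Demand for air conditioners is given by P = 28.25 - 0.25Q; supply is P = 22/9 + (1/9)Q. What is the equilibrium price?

Set the two price expressions equal: 28.25 - 0.25Q = 22/9 + (1/9)Q.
929/36 = (13/36)Q, so Q* = 929/13.
P* = 28.25 − (0.25)(929/13) = 135/13.

P* = 135/13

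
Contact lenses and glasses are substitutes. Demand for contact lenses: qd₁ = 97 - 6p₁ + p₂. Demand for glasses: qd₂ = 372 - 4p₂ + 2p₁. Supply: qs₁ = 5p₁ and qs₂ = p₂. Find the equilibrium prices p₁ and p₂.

p₁ = 857/53, p₂ = 4286/53

Market 1: 97 - 6p₁ + p₂ = 5p₁ → 11p₁ - p₂ = 97.
Market 2: 5p₂ - 2p₁ = 372.
Eliminating p₂: 5×(1) + 1×(2) gives 53p₁ = 857, so p₁ = 857/53.
Back-substitute into (2): p₂ = (372 + 2×857/53) / 5 = 4286/53.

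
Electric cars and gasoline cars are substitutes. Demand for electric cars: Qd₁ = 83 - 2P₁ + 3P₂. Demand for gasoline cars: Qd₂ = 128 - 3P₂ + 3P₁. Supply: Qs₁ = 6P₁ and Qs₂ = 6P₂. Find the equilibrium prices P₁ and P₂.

P₁ = 377/21, P₂ = 1273/63

Market 1: 83 - 2P₁ + 3P₂ = 6P₁ → 8P₁ - 3P₂ = 83.
Market 2: 9P₂ - 3P₁ = 128.
Eliminating P₂: 9×(1) + 3×(2) gives 63P₁ = 1131, so P₁ = 377/21.
Back-substitute into (2): P₂ = (128 + 3×377/21) / 9 = 1273/63.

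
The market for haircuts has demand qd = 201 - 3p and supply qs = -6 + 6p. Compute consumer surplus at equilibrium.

Equilibrium: 201 - 3p = -6 + 6p gives p* = 23, q* = 132.
Demand choke price (qd = 0): p = 67.
CS = ½(67 − 23)(132) = 2904.

Consumer surplus = 2904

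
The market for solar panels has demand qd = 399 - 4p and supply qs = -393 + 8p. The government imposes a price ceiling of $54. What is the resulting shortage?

Shortage = 144

Equilibrium price would be p* = 66, so the ceiling at 54 binds.
At p = 54: qd = 399 − 4(54) = 183, qs = -393 + 8(54) = 39.
Shortage = 183 − 39 = 144.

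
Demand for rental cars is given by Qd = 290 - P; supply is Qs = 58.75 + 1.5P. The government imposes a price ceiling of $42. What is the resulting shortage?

Shortage = 126.25

Equilibrium price would be P* = 92.5, so the ceiling at 42 binds.
At P = 42: Qd = 290 − 1(42) = 248, Qs = 58.75 + 1.5(42) = 121.75.
Shortage = 248 − 121.75 = 126.25.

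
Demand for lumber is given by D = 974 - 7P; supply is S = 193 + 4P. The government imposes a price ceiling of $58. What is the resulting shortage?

Shortage = 143

Equilibrium price would be P* = 71, so the ceiling at 58 binds.
At P = 58: D = 974 − 7(58) = 568, S = 193 + 4(58) = 425.
Shortage = 568 − 425 = 143.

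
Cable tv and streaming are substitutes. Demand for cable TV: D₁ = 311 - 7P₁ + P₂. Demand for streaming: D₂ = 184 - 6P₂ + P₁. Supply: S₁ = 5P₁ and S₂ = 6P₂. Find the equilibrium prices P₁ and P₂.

Market 1: 311 - 7P₁ + P₂ = 5P₁ → 12P₁ - P₂ = 311.
Market 2: 12P₂ - P₁ = 184.
Eliminating P₂: 12×(1) + 1×(2) gives 143P₁ = 3916, so P₁ = 356/13.
Back-substitute into (2): P₂ = (184 + 1×356/13) / 12 = 229/13.

P₁ = 356/13, P₂ = 229/13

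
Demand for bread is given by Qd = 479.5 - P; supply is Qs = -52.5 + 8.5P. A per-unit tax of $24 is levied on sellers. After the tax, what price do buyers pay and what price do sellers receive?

Buyers pay 1472/19, sellers receive 1016/19

Pre-tax equilibrium: P* = 56, Q* = 423.5.
Tax on sellers shifts supply to Qs = -52.5 + 8.5(P − 24) = -256.5 + 8.5P.
479.5 - P = -256.5 + 8.5P gives buyer price Pb = 1472/19; sellers receive Ps = 1472/19 − 24 = 1016/19.
New quantity: Q = 479.5 − 1(1472/19) = 15277/38.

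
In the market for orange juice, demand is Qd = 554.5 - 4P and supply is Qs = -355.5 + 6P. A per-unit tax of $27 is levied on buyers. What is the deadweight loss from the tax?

Pre-tax equilibrium: P* = 91, Q* = 190.5.
Tax on buyers shifts demand to Qd = 554.5 − 4(P + 27) = 446.5 - 4P.
446.5 - 4P = -355.5 + 6P gives seller price Ps = 80.2; buyers pay Pb = 80.2 + 27 = 107.2.
New quantity: Q = 554.5 − 4(107.2) = 125.7.
DWL = ½ × 27 × (190.5 − 125.7) = 874.8.

Deadweight loss = 874.8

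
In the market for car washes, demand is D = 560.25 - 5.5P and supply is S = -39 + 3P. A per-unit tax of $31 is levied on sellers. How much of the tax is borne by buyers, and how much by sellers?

Pre-tax equilibrium: P* = 70.5, Q* = 172.5.
Tax on sellers shifts supply to S = -39 + 3(P − 31) = -132 + 3P.
560.25 - 5.5P = -132 + 3P gives buyer price Pb = 2769/34; sellers receive Ps = 2769/34 − 31 = 1715/34.
New quantity: Q = 560.25 − 5.5(2769/34) = 3819/34.
Buyer burden = 2769/34 − 70.5 = 186/17; seller burden = 70.5 − 1715/34 = 341/17.

Buyers bear 186/17, sellers bear 341/17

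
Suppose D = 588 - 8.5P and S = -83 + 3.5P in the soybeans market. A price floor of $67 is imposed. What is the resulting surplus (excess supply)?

Surplus = 133

Equilibrium price would be P* = 671/12, so the floor at 67 binds.
At P = 67: D = 18.5, S = 151.5.
Surplus = 151.5 − 18.5 = 133.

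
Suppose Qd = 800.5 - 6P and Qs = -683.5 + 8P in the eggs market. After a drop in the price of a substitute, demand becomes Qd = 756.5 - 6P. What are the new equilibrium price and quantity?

Original equilibrium: P* = 106, Q* = 164.5.
New equilibrium: 756.5 - 6P = -683.5 + 8P, so 1440 = 14P and P' = 720/7; Q' = 756.5 − 6(720/7) = 1951/14.

P' = 720/7, Q' = 1951/14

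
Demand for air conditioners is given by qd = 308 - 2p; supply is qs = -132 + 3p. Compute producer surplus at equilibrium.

Equilibrium: 308 - 2p = -132 + 3p gives p* = 88, q* = 132.
Supply starts at p = 44 (where qs = 0).
PS = ½(88 − 44)(132) = 2904.

Producer surplus = 2904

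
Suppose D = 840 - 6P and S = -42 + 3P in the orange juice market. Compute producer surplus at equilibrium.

Equilibrium: 840 - 6P = -42 + 3P gives P* = 98, Q* = 252.
Supply starts at P = 14 (where S = 0).
PS = ½(98 − 14)(252) = 10584.

Producer surplus = 10584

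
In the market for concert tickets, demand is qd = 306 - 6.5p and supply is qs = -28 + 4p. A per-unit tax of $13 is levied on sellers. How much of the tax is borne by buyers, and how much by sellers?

Pre-tax equilibrium: p* = 668/21, q* = 2084/21.
Tax on sellers shifts supply to qs = -28 + 4(p − 13) = -80 + 4p.
306 - 6.5p = -80 + 4p gives buyer price pb = 772/21; sellers receive ps = 772/21 − 13 = 499/21.
New quantity: q = 306 − 6.5(772/21) = 1408/21.
Buyer burden = 772/21 − 668/21 = 104/21; seller burden = 668/21 − 499/21 = 169/21.

Buyers bear 104/21, sellers bear 169/21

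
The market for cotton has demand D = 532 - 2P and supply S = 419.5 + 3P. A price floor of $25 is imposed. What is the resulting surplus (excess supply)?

Equilibrium price would be P* = 22.5, so the floor at 25 binds.
At P = 25: D = 482, S = 494.5.
Surplus = 494.5 − 482 = 12.5.

Surplus = 12.5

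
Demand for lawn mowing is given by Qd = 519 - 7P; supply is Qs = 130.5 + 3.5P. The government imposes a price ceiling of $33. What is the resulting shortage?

Equilibrium price would be P* = 37, so the ceiling at 33 binds.
At P = 33: Qd = 519 − 7(33) = 288, Qs = 130.5 + 3.5(33) = 246.
Shortage = 288 − 246 = 42.

Shortage = 42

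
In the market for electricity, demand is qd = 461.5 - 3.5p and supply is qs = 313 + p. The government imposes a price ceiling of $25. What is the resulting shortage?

Shortage = 36

Equilibrium price would be p* = 33, so the ceiling at 25 binds.
At p = 25: qd = 461.5 − 3.5(25) = 374, qs = 313 + 1(25) = 338.
Shortage = 374 − 338 = 36.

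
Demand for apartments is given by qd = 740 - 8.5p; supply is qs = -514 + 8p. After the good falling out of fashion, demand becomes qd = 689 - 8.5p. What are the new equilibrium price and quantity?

Original equilibrium: p* = 76, q* = 94.
New equilibrium: 689 - 8.5p = -514 + 8p, so 1203 = 16.5p and p' = 802/11; q' = 689 − 8.5(802/11) = 762/11.

p' = 802/11, q' = 762/11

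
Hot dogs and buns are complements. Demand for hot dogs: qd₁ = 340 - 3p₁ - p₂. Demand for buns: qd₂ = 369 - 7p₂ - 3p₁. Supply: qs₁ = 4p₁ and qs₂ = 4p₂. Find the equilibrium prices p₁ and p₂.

p₁ = 3371/74, p₂ = 1563/74

Market 1: 340 - 3p₁ - p₂ = 4p₁ → 7p₁ + p₂ = 340.
Market 2: 11p₂ + 3p₁ = 369.
Eliminating p₂: 11×(1) − 1×(2) gives 74p₁ = 3371, so p₁ = 3371/74.
Back-substitute into (2): p₂ = (369 − 3×3371/74) / 11 = 1563/74.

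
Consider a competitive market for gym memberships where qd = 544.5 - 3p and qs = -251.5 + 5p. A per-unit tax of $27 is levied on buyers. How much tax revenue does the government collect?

Tax revenue = 5275.125

Pre-tax equilibrium: p* = 99.5, q* = 246.
Tax on buyers shifts demand to qd = 544.5 − 3(p + 27) = 463.5 - 3p.
463.5 - 3p = -251.5 + 5p gives seller price ps = 89.375; buyers pay pb = 89.375 + 27 = 116.375.
New quantity: q = 544.5 − 3(116.375) = 195.375.
Revenue = 27 × 195.375 = 5275.125.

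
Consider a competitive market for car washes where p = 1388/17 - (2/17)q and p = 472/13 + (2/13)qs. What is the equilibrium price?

Set the two price expressions equal: 1388/17 - (2/17)q = 472/13 + (2/13)q.
10020/221 = (60/221)q, so q* = 167.
p* = 1388/17 − (2/17)(167) = 62.

p* = 62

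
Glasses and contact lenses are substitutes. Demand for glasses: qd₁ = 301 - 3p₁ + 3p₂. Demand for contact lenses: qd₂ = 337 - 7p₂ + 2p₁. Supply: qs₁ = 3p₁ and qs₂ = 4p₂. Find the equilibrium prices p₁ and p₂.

p₁ = 2161/30, p₂ = 656/15

Market 1: 301 - 3p₁ + 3p₂ = 3p₁ → 6p₁ - 3p₂ = 301.
Market 2: 11p₂ - 2p₁ = 337.
Eliminating p₂: 11×(1) + 3×(2) gives 60p₁ = 4322, so p₁ = 2161/30.
Back-substitute into (2): p₂ = (337 + 2×2161/30) / 11 = 656/15.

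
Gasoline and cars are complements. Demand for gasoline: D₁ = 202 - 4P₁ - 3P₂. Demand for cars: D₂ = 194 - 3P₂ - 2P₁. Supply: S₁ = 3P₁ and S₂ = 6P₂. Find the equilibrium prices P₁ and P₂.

Market 1: 202 - 4P₁ - 3P₂ = 3P₁ → 7P₁ + 3P₂ = 202.
Market 2: 9P₂ + 2P₁ = 194.
Eliminating P₂: 9×(1) − 3×(2) gives 57P₁ = 1236, so P₁ = 412/19.
Back-substitute into (2): P₂ = (194 − 2×412/19) / 9 = 318/19.

P₁ = 412/19, P₂ = 318/19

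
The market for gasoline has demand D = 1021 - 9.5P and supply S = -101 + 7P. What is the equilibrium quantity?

Set D = S: 1021 - 9.5P = -101 + 7P.
1122 = 16.5P, so P* = 68.
Q* = 1021 − 9.5(68) = 375.

Q* = 375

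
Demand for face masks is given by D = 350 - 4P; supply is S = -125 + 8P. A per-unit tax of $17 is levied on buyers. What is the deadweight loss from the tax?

Deadweight loss = 1156/3

Pre-tax equilibrium: P* = 475/12, Q* = 575/3.
Tax on buyers shifts demand to D = 350 − 4(P + 17) = 282 - 4P.
282 - 4P = -125 + 8P gives seller price Ps = 407/12; buyers pay Pb = 407/12 + 17 = 611/12.
New quantity: Q = 350 − 4(611/12) = 439/3.
DWL = ½ × 17 × (575/3 − 439/3) = 1156/3.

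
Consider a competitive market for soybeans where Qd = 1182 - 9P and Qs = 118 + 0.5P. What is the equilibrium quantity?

Set Qd = Qs: 1182 - 9P = 118 + 0.5P.
1064 = 9.5P, so P* = 112.
Q* = 1182 − 9(112) = 174.

Q* = 174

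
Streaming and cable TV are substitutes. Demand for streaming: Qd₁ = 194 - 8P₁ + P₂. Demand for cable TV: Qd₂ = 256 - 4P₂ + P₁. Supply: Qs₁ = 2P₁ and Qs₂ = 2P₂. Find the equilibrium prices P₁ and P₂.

Market 1: 194 - 8P₁ + P₂ = 2P₁ → 10P₁ - P₂ = 194.
Market 2: 6P₂ - P₁ = 256.
Eliminating P₂: 6×(1) + 1×(2) gives 59P₁ = 1420, so P₁ = 1420/59.
Back-substitute into (2): P₂ = (256 + 1×1420/59) / 6 = 2754/59.

P₁ = 1420/59, P₂ = 2754/59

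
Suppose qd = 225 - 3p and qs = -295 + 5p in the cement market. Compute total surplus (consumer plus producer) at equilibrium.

Equilibrium: 225 - 3p = -295 + 5p gives p* = 65, q* = 30.
Demand choke price: p = 75; supply starts at p = 59.
CS = ½(75 − 65)(30) = 150; PS = ½(65 − 59)(30) = 90.

Total surplus = 240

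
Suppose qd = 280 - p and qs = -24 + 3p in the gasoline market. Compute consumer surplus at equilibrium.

Consumer surplus = 20808

Equilibrium: 280 - p = -24 + 3p gives p* = 76, q* = 204.
Demand choke price (qd = 0): p = 280.
CS = ½(280 − 76)(204) = 20808.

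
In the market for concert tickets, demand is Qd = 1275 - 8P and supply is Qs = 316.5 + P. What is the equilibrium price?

Set Qd = Qs: 1275 - 8P = 316.5 + P.
958.5 = 9P, so P* = 106.5.
Q* = 1275 − 8(106.5) = 423.

P* = 106.5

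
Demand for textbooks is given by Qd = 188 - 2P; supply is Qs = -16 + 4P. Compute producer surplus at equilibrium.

Equilibrium: 188 - 2P = -16 + 4P gives P* = 34, Q* = 120.
Supply starts at P = 4 (where Qs = 0).
PS = ½(34 − 4)(120) = 1800.

Producer surplus = 1800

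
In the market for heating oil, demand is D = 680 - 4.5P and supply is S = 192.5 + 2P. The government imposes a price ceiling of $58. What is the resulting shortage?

Shortage = 110.5

Equilibrium price would be P* = 75, so the ceiling at 58 binds.
At P = 58: D = 680 − 4.5(58) = 419, S = 192.5 + 2(58) = 308.5.
Shortage = 419 − 308.5 = 110.5.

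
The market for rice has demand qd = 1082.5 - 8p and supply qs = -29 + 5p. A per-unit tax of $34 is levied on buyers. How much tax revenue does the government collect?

Pre-tax equilibrium: p* = 85.5, q* = 398.5.
Tax on buyers shifts demand to qd = 1082.5 − 8(p + 34) = 810.5 - 8p.
810.5 - 8p = -29 + 5p gives seller price ps = 1679/26; buyers pay pb = 1679/26 + 34 = 2563/26.
New quantity: q = 1082.5 − 8(2563/26) = 7641/26.
Revenue = 34 × 7641/26 = 129897/13.

Tax revenue = 129897/13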